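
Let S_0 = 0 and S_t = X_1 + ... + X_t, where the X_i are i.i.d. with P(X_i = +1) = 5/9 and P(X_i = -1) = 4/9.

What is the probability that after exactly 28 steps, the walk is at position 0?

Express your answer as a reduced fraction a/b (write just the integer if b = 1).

Answer: 2434334720000000000000000/19383245667680019896796723

Derivation:
To be at 0 after 28 steps: need exactly 14 steps of +1 and 14 of -1.
Number of such sequences: C(28,14) = 40116600
Each has probability (5/9)^14 · (4/9)^14 = 1638400000000000000/523347633027360537213511521
P = 40116600 · 1638400000000000000/523347633027360537213511521 = 2434334720000000000000000/19383245667680019896796723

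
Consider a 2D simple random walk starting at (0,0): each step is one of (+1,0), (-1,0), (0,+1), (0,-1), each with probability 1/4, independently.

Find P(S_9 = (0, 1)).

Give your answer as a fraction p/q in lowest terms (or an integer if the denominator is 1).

Answer: 3969/65536

Derivation:
Let h be the number of horizontal steps (so 9-h are vertical). To end at (0,1) need (h+0)/2 right-steps and ((9-h)+1)/2 up-steps.
Sum over h with 0 ≤ h ≤ 8, h ≡ 0 (mod 2), 9-h ≡ 1 (mod 2):
h=0: C(9,0)·C(0,0)·C(9,5) = 1·1·126 = 126
h=2: C(9,2)·C(2,1)·C(7,4) = 36·2·35 = 2520
h=4: C(9,4)·C(4,2)·C(5,3) = 126·6·10 = 7560
h=6: C(9,6)·C(6,3)·C(3,2) = 84·20·3 = 5040
h=8: C(9,8)·C(8,4)·C(1,1) = 9·70·1 = 630
Total favorable: 15876
Total paths: 4^9 = 262144
P = 15876/262144 = 3969/65536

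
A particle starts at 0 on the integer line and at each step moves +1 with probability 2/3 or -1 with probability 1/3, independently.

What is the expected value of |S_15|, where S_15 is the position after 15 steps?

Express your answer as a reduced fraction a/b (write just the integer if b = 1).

S_15 takes values m ≡ 1 (mod 2) with |m| ≤ 15; P(S_15=m) = C(15,(15+m)/2) · (2/3)^((15+m)/2) · (1/3)^((15-m)/2).
Distribution: P(S=-15)=1/14348907, P(S=-13)=10/4782969, P(S=-11)=140/4782969, P(S=-9)=3640/14348907, P(S=-7)=7280/4782969, P(S=-5)=32032/4782969, P(S=-3)=320320/14348907, P(S=-1)=91520/1594323, P(S=1)=183040/1594323, P(S=3)=2562560/14348907, P(S=5)=1025024/4782969, P(S=7)=931840/4782969, P(S=9)=1863680/14348907, P(S=11)=286720/4782969, P(S=13)=81920/4782969, P(S=15)=32768/14348907
E[|S_15|] = Σ_m |m|·P(S_15=m) = 2839115/531441

Answer: 2839115/531441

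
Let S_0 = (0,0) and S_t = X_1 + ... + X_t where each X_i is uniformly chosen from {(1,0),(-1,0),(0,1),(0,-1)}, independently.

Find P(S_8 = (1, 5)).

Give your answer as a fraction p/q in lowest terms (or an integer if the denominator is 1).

Answer: 7/2048

Derivation:
Let h be the number of horizontal steps (so 8-h are vertical). To end at (1,5) need (h+1)/2 right-steps and ((8-h)+5)/2 up-steps.
Sum over h with 1 ≤ h ≤ 3, h ≡ 1 (mod 2), 8-h ≡ 1 (mod 2):
h=1: C(8,1)·C(1,1)·C(7,6) = 8·1·7 = 56
h=3: C(8,3)·C(3,2)·C(5,5) = 56·3·1 = 168
Total favorable: 224
Total paths: 4^8 = 65536
P = 224/65536 = 7/2048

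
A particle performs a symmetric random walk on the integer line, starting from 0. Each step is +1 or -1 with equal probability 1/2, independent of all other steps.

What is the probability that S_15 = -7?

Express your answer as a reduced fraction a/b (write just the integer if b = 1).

Answer: 1365/32768

Derivation:
To reach position -7 after 15 steps: need 4 steps of +1 and 11 of -1.
Favorable paths: C(15,4) = 1365
Total paths: 2^15 = 32768
P = 1365/32768 = 1365/32768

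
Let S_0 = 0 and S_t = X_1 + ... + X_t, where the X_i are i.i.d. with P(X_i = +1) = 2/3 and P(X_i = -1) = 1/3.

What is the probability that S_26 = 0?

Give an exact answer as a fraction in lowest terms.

To be at 0 after 26 steps: need exactly 13 steps of +1 and 13 of -1.
Number of such sequences: C(26,13) = 10400600
Each has probability (2/3)^13 · (1/3)^13 = 8192/2541865828329
P = 10400600 · 8192/2541865828329 = 85201715200/2541865828329

Answer: 85201715200/2541865828329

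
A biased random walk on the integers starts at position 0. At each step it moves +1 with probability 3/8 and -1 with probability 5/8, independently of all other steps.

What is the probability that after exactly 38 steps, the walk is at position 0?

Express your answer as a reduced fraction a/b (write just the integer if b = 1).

To be at 0 after 38 steps: need exactly 19 steps of +1 and 19 of -1.
Number of such sequences: C(38,19) = 35345263800
Each has probability (3/8)^19 · (5/8)^19 = 22168378200531005859375/20769187434139310514121985316880384
P = 35345263800 · 22168378200531005859375/20769187434139310514121985316880384 = 97943396939492212772369384765625/2596148429267413814265248164610048

Answer: 97943396939492212772369384765625/2596148429267413814265248164610048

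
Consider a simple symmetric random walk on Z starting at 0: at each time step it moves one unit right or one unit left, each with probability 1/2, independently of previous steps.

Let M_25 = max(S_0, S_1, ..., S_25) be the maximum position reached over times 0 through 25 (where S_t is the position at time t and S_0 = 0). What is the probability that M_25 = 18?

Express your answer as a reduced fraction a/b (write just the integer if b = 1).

Let M_25 = max(S_0,...,S_25). Use the reflection principle: for j ≥ 1, #{paths with M_25 ≥ j} = #{S_25 ≥ j} + #{S_25 ≥ j+1}.
By reflection, #{M_25 ≥ 18} = #{S_25 ≥ 18} + #{S_25 ≥ 19} = 2626 + 2626 = 5252.
#{M_25 ≥ 19} = #{S_25 ≥ 19} + #{S_25 ≥ 20} = 2626 + 326 = 2952.
#{M_25 = 18} = 5252 - 2952 = 2300.
P(M_25 = 18) = 2300/33554432 = 575/8388608

Answer: 575/8388608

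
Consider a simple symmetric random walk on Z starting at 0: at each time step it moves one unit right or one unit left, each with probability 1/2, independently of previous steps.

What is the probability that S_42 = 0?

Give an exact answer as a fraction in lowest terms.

To return to 0 after 42 steps: need exactly 21 steps of +1 and 21 of -1.
Favorable paths: C(42,21) = 538257874440
Total paths: 2^42 = 4398046511104
P = 538257874440/4398046511104 = 67282234305/549755813888

Answer: 67282234305/549755813888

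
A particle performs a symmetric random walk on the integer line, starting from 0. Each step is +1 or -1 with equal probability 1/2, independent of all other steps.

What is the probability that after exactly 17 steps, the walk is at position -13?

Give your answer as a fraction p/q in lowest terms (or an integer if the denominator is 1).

To reach position -13 after 17 steps: need 2 steps of +1 and 15 of -1.
Favorable paths: C(17,2) = 136
Total paths: 2^17 = 131072
P = 136/131072 = 17/16384

Answer: 17/16384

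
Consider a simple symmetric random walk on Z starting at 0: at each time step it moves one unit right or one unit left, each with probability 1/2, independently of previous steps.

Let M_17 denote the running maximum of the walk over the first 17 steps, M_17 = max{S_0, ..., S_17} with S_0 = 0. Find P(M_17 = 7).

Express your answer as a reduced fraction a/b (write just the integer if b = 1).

Answer: 1547/32768

Derivation:
Let M_17 = max(S_0,...,S_17). Use the reflection principle: for j ≥ 1, #{paths with M_17 ≥ j} = #{S_17 ≥ j} + #{S_17 ≥ j+1}.
By reflection, #{M_17 ≥ 7} = #{S_17 ≥ 7} + #{S_17 ≥ 8} = 9402 + 3214 = 12616.
#{M_17 ≥ 8} = #{S_17 ≥ 8} + #{S_17 ≥ 9} = 3214 + 3214 = 6428.
#{M_17 = 7} = 12616 - 6428 = 6188.
P(M_17 = 7) = 6188/131072 = 1547/32768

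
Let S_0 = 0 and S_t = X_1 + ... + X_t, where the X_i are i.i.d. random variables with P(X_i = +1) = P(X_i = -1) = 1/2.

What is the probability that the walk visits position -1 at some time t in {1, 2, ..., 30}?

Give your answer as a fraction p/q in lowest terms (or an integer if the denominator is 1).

Count via complement. Let g(t,s) = #length-t paths at position s with S_1..S_t all ≠ -1.
g(t,s) = g(t-1,s-1) + g(t-1,s+1) for s ≠ -1; g(t,-1) = 0.
t=0: g(0,0)=1
t=1: g(1,1)=1
t=2: g(2,0)=1 g(2,2)=1
t=3: g(3,1)=2 g(3,3)=1
t=4: g(4,0)=2 g(4,2)=3 g(4,4)=1
t=5: g(5,1)=5 g(5,3)=4 g(5,5)=1
t=6: g(6,0)=5 g(6,2)=9 g(6,4)=5 g(6,6)=1
t=7: g(7,1)=14 g(7,3)=14 g(7,5)=6 g(7,7)=1
t=8: g(8,0)=14 g(8,2)=28 g(8,4)=20 g(8,6)=7 g(8,8)=1
t=9: g(9,1)=42 g(9,3)=48 g(9,5)=27 g(9,7)=8 g(9,9)=1
t=10: g(10,0)=42 g(10,2)=90 g(10,4)=75 g(10,6)=35 g(10,8)=9 g(10,10)=1
t=11: g(11,1)=132 g(11,3)=165 g(11,5)=110 g(11,7)=44 g(11,9)=10 g(11,11)=1
t=12: g(12,0)=132 g(12,2)=297 g(12,4)=275 g(12,6)=154 g(12,8)=54 g(12,10)=11 g(12,12)=1
t=13: g(13,1)=429 g(13,3)=572 g(13,5)=429 g(13,7)=208 g(13,9)=65 g(13,11)=12 g(13,13)=1
t=14: g(14,0)=429 g(14,2)=1001 g(14,4)=1001 g(14,6)=637 g(14,8)=273 g(14,10)=77 g(14,12)=13 g(14,14)=1
t=15: g(15,1)=1430 g(15,3)=2002 g(15,5)=1638 g(15,7)=910 g(15,9)=350 g(15,11)=90 g(15,13)=14 g(15,15)=1
t=16: g(16,0)=1430 g(16,2)=3432 g(16,4)=3640 g(16,6)=2548 g(16,8)=1260 g(16,10)=440 g(16,12)=104 g(16,14)=15 g(16,16)=1
t=17: g(17,1)=4862 g(17,3)=7072 g(17,5)=6188 g(17,7)=3808 g(17,9)=1700 g(17,11)=544 g(17,13)=119 g(17,15)=16 g(17,17)=1
t=18: g(18,0)=4862 g(18,2)=11934 g(18,4)=13260 g(18,6)=9996 g(18,8)=5508 g(18,10)=2244 g(18,12)=663 g(18,14)=135 g(18,16)=17 g(18,18)=1
t=19: g(19,1)=16796 g(19,3)=25194 g(19,5)=23256 g(19,7)=15504 g(19,9)=7752 g(19,11)=2907 g(19,13)=798 g(19,15)=152 g(19,17)=18 g(19,19)=1
t=20: g(20,0)=16796 g(20,2)=41990 g(20,4)=48450 g(20,6)=38760 g(20,8)=23256 g(20,10)=10659 g(20,12)=3705 g(20,14)=950 g(20,16)=170 g(20,18)=19 g(20,20)=1
t=21: g(21,1)=58786 g(21,3)=90440 g(21,5)=87210 g(21,7)=62016 g(21,9)=33915 g(21,11)=14364 g(21,13)=4655 g(21,15)=1120 g(21,17)=189 g(21,19)=20 g(21,21)=1
t=22: g(22,0)=58786 g(22,2)=149226 g(22,4)=177650 g(22,6)=149226 g(22,8)=95931 g(22,10)=48279 g(22,12)=19019 g(22,14)=5775 g(22,16)=1309 g(22,18)=209 g(22,20)=21 g(22,22)=1
t=23: g(23,1)=208012 g(23,3)=326876 g(23,5)=326876 g(23,7)=245157 g(23,9)=144210 g(23,11)=67298 g(23,13)=24794 g(23,15)=7084 g(23,17)=1518 g(23,19)=230 g(23,21)=22 g(23,23)=1
t=24: g(24,0)=208012 g(24,2)=534888 g(24,4)=653752 g(24,6)=572033 g(24,8)=389367 g(24,10)=211508 g(24,12)=92092 g(24,14)=31878 g(24,16)=8602 g(24,18)=1748 g(24,20)=252 g(24,22)=23 g(24,24)=1
t=25: g(25,1)=742900 g(25,3)=1188640 g(25,5)=1225785 g(25,7)=961400 g(25,9)=600875 g(25,11)=303600 g(25,13)=123970 g(25,15)=40480 g(25,17)=10350 g(25,19)=2000 g(25,21)=275 g(25,23)=24 g(25,25)=1
t=26: g(26,0)=742900 g(26,2)=1931540 g(26,4)=2414425 g(26,6)=2187185 g(26,8)=1562275 g(26,10)=904475 g(26,12)=427570 g(26,14)=164450 g(26,16)=50830 g(26,18)=12350 g(26,20)=2275 g(26,22)=299 g(26,24)=25 g(26,26)=1
t=27: g(27,1)=2674440 g(27,3)=4345965 g(27,5)=4601610 g(27,7)=3749460 g(27,9)=2466750 g(27,11)=1332045 g(27,13)=592020 g(27,15)=215280 g(27,17)=63180 g(27,19)=14625 g(27,21)=2574 g(27,23)=324 g(27,25)=26 g(27,27)=1
t=28: g(28,0)=2674440 g(28,2)=7020405 g(28,4)=8947575 g(28,6)=8351070 g(28,8)=6216210 g(28,10)=3798795 g(28,12)=1924065 g(28,14)=807300 g(28,16)=278460 g(28,18)=77805 g(28,20)=17199 g(28,22)=2898 g(28,24)=350 g(28,26)=27 g(28,28)=1
t=29: g(29,1)=9694845 g(29,3)=15967980 g(29,5)=17298645 g(29,7)=14567280 g(29,9)=10015005 g(29,11)=5722860 g(29,13)=2731365 g(29,15)=1085760 g(29,17)=356265 g(29,19)=95004 g(29,21)=20097 g(29,23)=3248 g(29,25)=377 g(29,27)=28 g(29,29)=1
t=30: g(30,0)=9694845 g(30,2)=25662825 g(30,4)=33266625 g(30,6)=31865925 g(30,8)=24582285 g(30,10)=15737865 g(30,12)=8454225 g(30,14)=3817125 g(30,16)=1442025 g(30,18)=451269 g(30,20)=115101 g(30,22)=23345 g(30,24)=3625 g(30,26)=405 g(30,28)=29 g(30,30)=1
Paths never hitting -1: Σ_s g(30,s) = 155117520
Paths hitting -1: 2^30 - 155117520 = 918624304
P = 918624304/1073741824 = 57414019/67108864

Answer: 57414019/67108864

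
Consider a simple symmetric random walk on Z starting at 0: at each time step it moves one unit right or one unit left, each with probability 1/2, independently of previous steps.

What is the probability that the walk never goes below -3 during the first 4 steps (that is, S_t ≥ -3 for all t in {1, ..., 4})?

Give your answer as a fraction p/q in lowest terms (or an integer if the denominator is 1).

Let f(t,s) = #length-t paths at position s with S_1..S_t all ≥ -3.
f(t,s) = f(t-1,s-1) + f(t-1,s+1) for s ≥ -3; f(t,s) = 0 for s < -3.
t=0: f(0,0)=1
t=1: f(1,-1)=1 f(1,1)=1
t=2: f(2,-2)=1 f(2,0)=2 f(2,2)=1
t=3: f(3,-3)=1 f(3,-1)=3 f(3,1)=3 f(3,3)=1
t=4: f(4,-2)=4 f(4,0)=6 f(4,2)=4 f(4,4)=1
Σ_s f(4,s) = 15
P = 15/16 = 15/16

Answer: 15/16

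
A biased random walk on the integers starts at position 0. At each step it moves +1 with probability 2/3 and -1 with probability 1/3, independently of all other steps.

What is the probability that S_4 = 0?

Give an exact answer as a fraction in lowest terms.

To reach position 0 after 4 steps: need 2 steps of +1 and 2 steps of -1.
Number of such sequences: C(4,2) = 6
Each has probability (2/3)^2 · (1/3)^2 = 4/81
P = 6 · 4/81 = 8/27

Answer: 8/27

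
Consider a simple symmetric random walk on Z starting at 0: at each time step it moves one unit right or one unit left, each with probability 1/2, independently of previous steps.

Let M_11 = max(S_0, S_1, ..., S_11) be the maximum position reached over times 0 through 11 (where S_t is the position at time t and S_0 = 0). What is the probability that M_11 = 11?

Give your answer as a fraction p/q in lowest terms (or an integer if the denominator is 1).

Let M_11 = max(S_0,...,S_11). Use the reflection principle: for j ≥ 1, #{paths with M_11 ≥ j} = #{S_11 ≥ j} + #{S_11 ≥ j+1}.
By reflection, #{M_11 ≥ 11} = #{S_11 ≥ 11} + #{S_11 ≥ 12} = 1 + 0 = 1.
#{M_11 ≥ 12} = #{S_11 ≥ 12} + #{S_11 ≥ 13} = 0 + 0 = 0.
#{M_11 = 11} = 1 - 0 = 1.
P(M_11 = 11) = 1/2048 = 1/2048

Answer: 1/2048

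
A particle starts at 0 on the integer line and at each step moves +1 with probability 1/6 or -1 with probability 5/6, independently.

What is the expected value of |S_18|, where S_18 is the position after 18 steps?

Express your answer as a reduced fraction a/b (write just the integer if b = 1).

S_18 takes values m ≡ 0 (mod 2) with |m| ≤ 18; P(S_18=m) = C(18,(18+m)/2) · (1/6)^((18+m)/2) · (5/6)^((18-m)/2).
Distribution: P(S=-18)=3814697265625/101559956668416, P(S=-16)=762939453125/5642219814912, P(S=-14)=2593994140625/11284439629824, P(S=-12)=518798828125/2115832430592, P(S=-10)=518798828125/2821109907456, P(S=-8)=145263671875/1410554953728, P(S=-6)=377685546875/8463329722368, P(S=-4)=10791015625/705277476864, P(S=-2)=23740234375/5642219814912, P(S=0)=23740234375/25389989167104, P(S=2)=949609375/5642219814912, P(S=4)=17265625/705277476864, P(S=6)=24171875/8463329722368, P(S=8)=371875/1410554953728, P(S=10)=53125/2821109907456, P(S=12)=2125/2115832430592, P(S=14)=425/11284439629824, P(S=16)=5/5642219814912, P(S=18)=1/101559956668416
E[|S_18|] = Σ_m |m|·P(S_18=m) = 16927940164639/1410554953728

Answer: 16927940164639/1410554953728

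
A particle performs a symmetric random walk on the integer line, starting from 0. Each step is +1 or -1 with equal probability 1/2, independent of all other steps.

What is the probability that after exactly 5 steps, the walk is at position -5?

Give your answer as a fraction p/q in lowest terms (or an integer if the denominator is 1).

Answer: 1/32

Derivation:
To reach position -5 after 5 steps: need 0 steps of +1 and 5 of -1.
Favorable paths: C(5,0) = 1
Total paths: 2^5 = 32
P = 1/32 = 1/32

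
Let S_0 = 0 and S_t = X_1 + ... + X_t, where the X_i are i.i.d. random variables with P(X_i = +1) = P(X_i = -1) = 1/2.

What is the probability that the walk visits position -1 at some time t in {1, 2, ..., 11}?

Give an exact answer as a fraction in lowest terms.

Answer: 793/1024

Derivation:
Count via complement. Let g(t,s) = #length-t paths at position s with S_1..S_t all ≠ -1.
g(t,s) = g(t-1,s-1) + g(t-1,s+1) for s ≠ -1; g(t,-1) = 0.
t=0: g(0,0)=1
t=1: g(1,1)=1
t=2: g(2,0)=1 g(2,2)=1
t=3: g(3,1)=2 g(3,3)=1
t=4: g(4,0)=2 g(4,2)=3 g(4,4)=1
t=5: g(5,1)=5 g(5,3)=4 g(5,5)=1
t=6: g(6,0)=5 g(6,2)=9 g(6,4)=5 g(6,6)=1
t=7: g(7,1)=14 g(7,3)=14 g(7,5)=6 g(7,7)=1
t=8: g(8,0)=14 g(8,2)=28 g(8,4)=20 g(8,6)=7 g(8,8)=1
t=9: g(9,1)=42 g(9,3)=48 g(9,5)=27 g(9,7)=8 g(9,9)=1
t=10: g(10,0)=42 g(10,2)=90 g(10,4)=75 g(10,6)=35 g(10,8)=9 g(10,10)=1
t=11: g(11,1)=132 g(11,3)=165 g(11,5)=110 g(11,7)=44 g(11,9)=10 g(11,11)=1
Paths never hitting -1: Σ_s g(11,s) = 462
Paths hitting -1: 2^11 - 462 = 1586
P = 1586/2048 = 793/1024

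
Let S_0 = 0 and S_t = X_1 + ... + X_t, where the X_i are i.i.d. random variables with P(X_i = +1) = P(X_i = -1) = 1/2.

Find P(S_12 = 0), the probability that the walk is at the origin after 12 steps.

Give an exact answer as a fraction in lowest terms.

To return to 0 after 12 steps: need exactly 6 steps of +1 and 6 of -1.
Favorable paths: C(12,6) = 924
Total paths: 2^12 = 4096
P = 924/4096 = 231/1024

Answer: 231/1024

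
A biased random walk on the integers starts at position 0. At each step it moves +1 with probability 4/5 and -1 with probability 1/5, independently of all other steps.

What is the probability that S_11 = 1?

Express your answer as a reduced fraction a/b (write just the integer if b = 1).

Answer: 1892352/48828125

Derivation:
To reach position 1 after 11 steps: need 6 steps of +1 and 5 steps of -1.
Number of such sequences: C(11,6) = 462
Each has probability (4/5)^6 · (1/5)^5 = 4096/48828125
P = 462 · 4096/48828125 = 1892352/48828125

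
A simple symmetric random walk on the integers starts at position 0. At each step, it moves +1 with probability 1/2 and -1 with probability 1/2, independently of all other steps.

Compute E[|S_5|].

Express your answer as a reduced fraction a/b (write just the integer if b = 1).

Answer: 15/8

Derivation:
S_5 takes values m ≡ 1 (mod 2) with |m| ≤ 5; P(S_5=m) = C(5,(5+m)/2)/2^5.
Total paths: 2^5 = 32
Distribution: P(S=-5)=1/32, P(S=-3)=5/32, P(S=-1)=10/32, P(S=1)=10/32, P(S=3)=5/32, P(S=5)=1/32
E[|S_5|] = Σ_m |m|·P(S_5=m) = 60/32 = 15/8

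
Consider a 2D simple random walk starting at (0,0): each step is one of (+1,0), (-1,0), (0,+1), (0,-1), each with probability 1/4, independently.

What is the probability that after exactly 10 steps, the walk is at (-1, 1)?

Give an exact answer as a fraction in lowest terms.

Let h be the number of horizontal steps (so 10-h are vertical). To end at (-1,1) need (h-1)/2 right-steps and ((10-h)+1)/2 up-steps.
Sum over h with 1 ≤ h ≤ 9, h ≡ 1 (mod 2), 10-h ≡ 1 (mod 2):
h=1: C(10,1)·C(1,0)·C(9,5) = 10·1·126 = 1260
h=3: C(10,3)·C(3,1)·C(7,4) = 120·3·35 = 12600
h=5: C(10,5)·C(5,2)·C(5,3) = 252·10·10 = 25200
h=7: C(10,7)·C(7,3)·C(3,2) = 120·35·3 = 12600
h=9: C(10,9)·C(9,4)·C(1,1) = 10·126·1 = 1260
Total favorable: 52920
Total paths: 4^10 = 1048576
P = 52920/1048576 = 6615/131072

Answer: 6615/131072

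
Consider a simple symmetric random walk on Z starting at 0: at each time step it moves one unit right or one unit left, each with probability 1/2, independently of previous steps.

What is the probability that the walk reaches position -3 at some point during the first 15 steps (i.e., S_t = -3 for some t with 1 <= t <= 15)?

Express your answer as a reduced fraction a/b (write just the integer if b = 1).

Answer: 14893/32768

Derivation:
Count via complement. Let g(t,s) = #length-t paths at position s with S_1..S_t all ≠ -3.
g(t,s) = g(t-1,s-1) + g(t-1,s+1) for s ≠ -3; g(t,-3) = 0.
t=0: g(0,0)=1
t=1: g(1,-1)=1 g(1,1)=1
t=2: g(2,-2)=1 g(2,0)=2 g(2,2)=1
t=3: g(3,-1)=3 g(3,1)=3 g(3,3)=1
t=4: g(4,-2)=3 g(4,0)=6 g(4,2)=4 g(4,4)=1
t=5: g(5,-1)=9 g(5,1)=10 g(5,3)=5 g(5,5)=1
t=6: g(6,-2)=9 g(6,0)=19 g(6,2)=15 g(6,4)=6 g(6,6)=1
t=7: g(7,-1)=28 g(7,1)=34 g(7,3)=21 g(7,5)=7 g(7,7)=1
t=8: g(8,-2)=28 g(8,0)=62 g(8,2)=55 g(8,4)=28 g(8,6)=8 g(8,8)=1
t=9: g(9,-1)=90 g(9,1)=117 g(9,3)=83 g(9,5)=36 g(9,7)=9 g(9,9)=1
t=10: g(10,-2)=90 g(10,0)=207 g(10,2)=200 g(10,4)=119 g(10,6)=45 g(10,8)=10 g(10,10)=1
t=11: g(11,-1)=297 g(11,1)=407 g(11,3)=319 g(11,5)=164 g(11,7)=55 g(11,9)=11 g(11,11)=1
t=12: g(12,-2)=297 g(12,0)=704 g(12,2)=726 g(12,4)=483 g(12,6)=219 g(12,8)=66 g(12,10)=12 g(12,12)=1
t=13: g(13,-1)=1001 g(13,1)=1430 g(13,3)=1209 g(13,5)=702 g(13,7)=285 g(13,9)=78 g(13,11)=13 g(13,13)=1
t=14: g(14,-2)=1001 g(14,0)=2431 g(14,2)=2639 g(14,4)=1911 g(14,6)=987 g(14,8)=363 g(14,10)=91 g(14,12)=14 g(14,14)=1
t=15: g(15,-1)=3432 g(15,1)=5070 g(15,3)=4550 g(15,5)=2898 g(15,7)=1350 g(15,9)=454 g(15,11)=105 g(15,13)=15 g(15,15)=1
Paths never hitting -3: Σ_s g(15,s) = 17875
Paths hitting -3: 2^15 - 17875 = 14893
P = 14893/32768 = 14893/32768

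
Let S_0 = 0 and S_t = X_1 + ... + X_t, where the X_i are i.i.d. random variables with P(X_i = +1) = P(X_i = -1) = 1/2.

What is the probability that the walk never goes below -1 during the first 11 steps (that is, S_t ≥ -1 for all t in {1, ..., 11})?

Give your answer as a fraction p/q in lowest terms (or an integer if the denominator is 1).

Let f(t,s) = #length-t paths at position s with S_1..S_t all ≥ -1.
f(t,s) = f(t-1,s-1) + f(t-1,s+1) for s ≥ -1; f(t,s) = 0 for s < -1.
t=0: f(0,0)=1
t=1: f(1,-1)=1 f(1,1)=1
t=2: f(2,0)=2 f(2,2)=1
t=3: f(3,-1)=2 f(3,1)=3 f(3,3)=1
t=4: f(4,0)=5 f(4,2)=4 f(4,4)=1
t=5: f(5,-1)=5 f(5,1)=9 f(5,3)=5 f(5,5)=1
t=6: f(6,0)=14 f(6,2)=14 f(6,4)=6 f(6,6)=1
t=7: f(7,-1)=14 f(7,1)=28 f(7,3)=20 f(7,5)=7 f(7,7)=1
t=8: f(8,0)=42 f(8,2)=48 f(8,4)=27 f(8,6)=8 f(8,8)=1
t=9: f(9,-1)=42 f(9,1)=90 f(9,3)=75 f(9,5)=35 f(9,7)=9 f(9,9)=1
t=10: f(10,0)=132 f(10,2)=165 f(10,4)=110 f(10,6)=44 f(10,8)=10 f(10,10)=1
t=11: f(11,-1)=132 f(11,1)=297 f(11,3)=275 f(11,5)=154 f(11,7)=54 f(11,9)=11 f(11,11)=1
Σ_s f(11,s) = 924
P = 924/2048 = 231/512

Answer: 231/512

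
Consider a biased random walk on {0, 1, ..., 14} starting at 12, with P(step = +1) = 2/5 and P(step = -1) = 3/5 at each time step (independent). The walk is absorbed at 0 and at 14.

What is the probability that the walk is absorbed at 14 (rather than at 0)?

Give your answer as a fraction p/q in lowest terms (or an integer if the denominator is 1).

Answer: 421876/953317

Derivation:
Biased walk: p = 2/5, q = 3/5, r = q/p = 3/2
Gambler's ruin: P(hit 14 before 0 | start at 12) = (1 - r^a)/(1 - r^N)
r^12 = 531441/4096; r^14 = 4782969/16384
P = (1 - 531441/4096) / (1 - 4782969/16384) = -527345/4096 / -4766585/16384 = 421876/953317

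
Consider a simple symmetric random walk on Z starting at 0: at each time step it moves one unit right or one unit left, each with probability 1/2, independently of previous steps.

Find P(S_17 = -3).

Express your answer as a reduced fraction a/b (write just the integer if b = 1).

Answer: 2431/16384

Derivation:
To reach position -3 after 17 steps: need 7 steps of +1 and 10 of -1.
Favorable paths: C(17,7) = 19448
Total paths: 2^17 = 131072
P = 19448/131072 = 2431/16384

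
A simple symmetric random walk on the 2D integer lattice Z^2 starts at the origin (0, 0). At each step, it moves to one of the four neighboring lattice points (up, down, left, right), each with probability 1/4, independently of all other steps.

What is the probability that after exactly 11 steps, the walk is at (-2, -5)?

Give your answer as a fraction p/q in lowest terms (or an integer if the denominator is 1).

Let h be the number of horizontal steps (so 11-h are vertical). To end at (-2,-5) need (h-2)/2 right-steps and ((11-h)-5)/2 up-steps.
Sum over h with 2 ≤ h ≤ 6, h ≡ 0 (mod 2), 11-h ≡ 1 (mod 2):
h=2: C(11,2)·C(2,0)·C(9,2) = 55·1·36 = 1980
h=4: C(11,4)·C(4,1)·C(7,1) = 330·4·7 = 9240
h=6: C(11,6)·C(6,2)·C(5,0) = 462·15·1 = 6930
Total favorable: 18150
Total paths: 4^11 = 4194304
P = 18150/4194304 = 9075/2097152

Answer: 9075/2097152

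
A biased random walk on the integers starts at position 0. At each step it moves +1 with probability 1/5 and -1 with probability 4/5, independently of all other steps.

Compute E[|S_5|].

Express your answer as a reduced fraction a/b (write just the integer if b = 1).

Answer: 393/125

Derivation:
S_5 takes values m ≡ 1 (mod 2) with |m| ≤ 5; P(S_5=m) = C(5,(5+m)/2) · (1/5)^((5+m)/2) · (4/5)^((5-m)/2).
Distribution: P(S=-5)=1024/3125, P(S=-3)=256/625, P(S=-1)=128/625, P(S=1)=32/625, P(S=3)=4/625, P(S=5)=1/3125
E[|S_5|] = Σ_m |m|·P(S_5=m) = 393/125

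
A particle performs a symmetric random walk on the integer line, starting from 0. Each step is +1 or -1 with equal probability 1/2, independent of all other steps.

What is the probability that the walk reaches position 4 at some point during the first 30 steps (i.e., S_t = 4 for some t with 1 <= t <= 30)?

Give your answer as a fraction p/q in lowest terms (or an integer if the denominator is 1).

Count via complement. Let g(t,s) = #length-t paths at position s with S_1..S_t all ≠ 4.
g(t,s) = g(t-1,s-1) + g(t-1,s+1) for s ≠ 4; g(t,4) = 0.
t=0: g(0,0)=1
t=1: g(1,-1)=1 g(1,1)=1
t=2: g(2,-2)=1 g(2,0)=2 g(2,2)=1
t=3: g(3,-3)=1 g(3,-1)=3 g(3,1)=3 g(3,3)=1
t=4: g(4,-4)=1 g(4,-2)=4 g(4,0)=6 g(4,2)=4
t=5: g(5,-5)=1 g(5,-3)=5 g(5,-1)=10 g(5,1)=10 g(5,3)=4
t=6: g(6,-6)=1 g(6,-4)=6 g(6,-2)=15 g(6,0)=20 g(6,2)=14
t=7: g(7,-7)=1 g(7,-5)=7 g(7,-3)=21 g(7,-1)=35 g(7,1)=34 g(7,3)=14
t=8: g(8,-8)=1 g(8,-6)=8 g(8,-4)=28 g(8,-2)=56 g(8,0)=69 g(8,2)=48
t=9: g(9,-9)=1 g(9,-7)=9 g(9,-5)=36 g(9,-3)=84 g(9,-1)=125 g(9,1)=117 g(9,3)=48
t=10: g(10,-10)=1 g(10,-8)=10 g(10,-6)=45 g(10,-4)=120 g(10,-2)=209 g(10,0)=242 g(10,2)=165
t=11: g(11,-11)=1 g(11,-9)=11 g(11,-7)=55 g(11,-5)=165 g(11,-3)=329 g(11,-1)=451 g(11,1)=407 g(11,3)=165
t=12: g(12,-12)=1 g(12,-10)=12 g(12,-8)=66 g(12,-6)=220 g(12,-4)=494 g(12,-2)=780 g(12,0)=858 g(12,2)=572
t=13: g(13,-13)=1 g(13,-11)=13 g(13,-9)=78 g(13,-7)=286 g(13,-5)=714 g(13,-3)=1274 g(13,-1)=1638 g(13,1)=1430 g(13,3)=572
t=14: g(14,-14)=1 g(14,-12)=14 g(14,-10)=91 g(14,-8)=364 g(14,-6)=1000 g(14,-4)=1988 g(14,-2)=2912 g(14,0)=3068 g(14,2)=2002
t=15: g(15,-15)=1 g(15,-13)=15 g(15,-11)=105 g(15,-9)=455 g(15,-7)=1364 g(15,-5)=2988 g(15,-3)=4900 g(15,-1)=5980 g(15,1)=5070 g(15,3)=2002
t=16: g(16,-16)=1 g(16,-14)=16 g(16,-12)=120 g(16,-10)=560 g(16,-8)=1819 g(16,-6)=4352 g(16,-4)=7888 g(16,-2)=10880 g(16,0)=11050 g(16,2)=7072
t=17: g(17,-17)=1 g(17,-15)=17 g(17,-13)=136 g(17,-11)=680 g(17,-9)=2379 g(17,-7)=6171 g(17,-5)=12240 g(17,-3)=18768 g(17,-1)=21930 g(17,1)=18122 g(17,3)=7072
t=18: g(18,-18)=1 g(18,-16)=18 g(18,-14)=153 g(18,-12)=816 g(18,-10)=3059 g(18,-8)=8550 g(18,-6)=18411 g(18,-4)=31008 g(18,-2)=40698 g(18,0)=40052 g(18,2)=25194
t=19: g(19,-19)=1 g(19,-17)=19 g(19,-15)=171 g(19,-13)=969 g(19,-11)=3875 g(19,-9)=11609 g(19,-7)=26961 g(19,-5)=49419 g(19,-3)=71706 g(19,-1)=80750 g(19,1)=65246 g(19,3)=25194
t=20: g(20,-20)=1 g(20,-18)=20 g(20,-16)=190 g(20,-14)=1140 g(20,-12)=4844 g(20,-10)=15484 g(20,-8)=38570 g(20,-6)=76380 g(20,-4)=121125 g(20,-2)=152456 g(20,0)=145996 g(20,2)=90440
t=21: g(21,-21)=1 g(21,-19)=21 g(21,-17)=210 g(21,-15)=1330 g(21,-13)=5984 g(21,-11)=20328 g(21,-9)=54054 g(21,-7)=114950 g(21,-5)=197505 g(21,-3)=273581 g(21,-1)=298452 g(21,1)=236436 g(21,3)=90440
t=22: g(22,-22)=1 g(22,-20)=22 g(22,-18)=231 g(22,-16)=1540 g(22,-14)=7314 g(22,-12)=26312 g(22,-10)=74382 g(22,-8)=169004 g(22,-6)=312455 g(22,-4)=471086 g(22,-2)=572033 g(22,0)=534888 g(22,2)=326876
t=23: g(23,-23)=1 g(23,-21)=23 g(23,-19)=253 g(23,-17)=1771 g(23,-15)=8854 g(23,-13)=33626 g(23,-11)=100694 g(23,-9)=243386 g(23,-7)=481459 g(23,-5)=783541 g(23,-3)=1043119 g(23,-1)=1106921 g(23,1)=861764 g(23,3)=326876
t=24: g(24,-24)=1 g(24,-22)=24 g(24,-20)=276 g(24,-18)=2024 g(24,-16)=10625 g(24,-14)=42480 g(24,-12)=134320 g(24,-10)=344080 g(24,-8)=724845 g(24,-6)=1265000 g(24,-4)=1826660 g(24,-2)=2150040 g(24,0)=1968685 g(24,2)=1188640
t=25: g(25,-25)=1 g(25,-23)=25 g(25,-21)=300 g(25,-19)=2300 g(25,-17)=12649 g(25,-15)=53105 g(25,-13)=176800 g(25,-11)=478400 g(25,-9)=1068925 g(25,-7)=1989845 g(25,-5)=3091660 g(25,-3)=3976700 g(25,-1)=4118725 g(25,1)=3157325 g(25,3)=1188640
t=26: g(26,-26)=1 g(26,-24)=26 g(26,-22)=325 g(26,-20)=2600 g(26,-18)=14949 g(26,-16)=65754 g(26,-14)=229905 g(26,-12)=655200 g(26,-10)=1547325 g(26,-8)=3058770 g(26,-6)=5081505 g(26,-4)=7068360 g(26,-2)=8095425 g(26,0)=7276050 g(26,2)=4345965
t=27: g(27,-27)=1 g(27,-25)=27 g(27,-23)=351 g(27,-21)=2925 g(27,-19)=17549 g(27,-17)=80703 g(27,-15)=295659 g(27,-13)=885105 g(27,-11)=2202525 g(27,-9)=4606095 g(27,-7)=8140275 g(27,-5)=12149865 g(27,-3)=15163785 g(27,-1)=15371475 g(27,1)=11622015 g(27,3)=4345965
t=28: g(28,-28)=1 g(28,-26)=28 g(28,-24)=378 g(28,-22)=3276 g(28,-20)=20474 g(28,-18)=98252 g(28,-16)=376362 g(28,-14)=1180764 g(28,-12)=3087630 g(28,-10)=6808620 g(28,-8)=12746370 g(28,-6)=20290140 g(28,-4)=27313650 g(28,-2)=30535260 g(28,0)=26993490 g(28,2)=15967980
t=29: g(29,-29)=1 g(29,-27)=29 g(29,-25)=406 g(29,-23)=3654 g(29,-21)=23750 g(29,-19)=118726 g(29,-17)=474614 g(29,-15)=1557126 g(29,-13)=4268394 g(29,-11)=9896250 g(29,-9)=19554990 g(29,-7)=33036510 g(29,-5)=47603790 g(29,-3)=57848910 g(29,-1)=57528750 g(29,1)=42961470 g(29,3)=15967980
t=30: g(30,-30)=1 g(30,-28)=30 g(30,-26)=435 g(30,-24)=4060 g(30,-22)=27404 g(30,-20)=142476 g(30,-18)=593340 g(30,-16)=2031740 g(30,-14)=5825520 g(30,-12)=14164644 g(30,-10)=29451240 g(30,-8)=52591500 g(30,-6)=80640300 g(30,-4)=105452700 g(30,-2)=115377660 g(30,0)=100490220 g(30,2)=58929450
Paths never hitting 4: Σ_s g(30,s) = 565722720
Paths hitting 4: 2^30 - 565722720 = 508019104
P = 508019104/1073741824 = 15875597/33554432

Answer: 15875597/33554432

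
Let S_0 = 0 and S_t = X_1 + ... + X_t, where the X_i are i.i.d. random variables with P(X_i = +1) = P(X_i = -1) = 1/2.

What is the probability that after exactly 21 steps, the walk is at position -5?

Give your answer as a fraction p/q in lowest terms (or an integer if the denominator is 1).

Answer: 101745/1048576

Derivation:
To reach position -5 after 21 steps: need 8 steps of +1 and 13 of -1.
Favorable paths: C(21,8) = 203490
Total paths: 2^21 = 2097152
P = 203490/2097152 = 101745/1048576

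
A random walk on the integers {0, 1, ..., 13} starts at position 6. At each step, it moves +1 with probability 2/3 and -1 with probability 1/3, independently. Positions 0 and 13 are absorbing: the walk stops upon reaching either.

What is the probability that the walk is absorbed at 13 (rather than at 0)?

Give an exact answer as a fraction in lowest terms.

Answer: 8064/8191

Derivation:
Biased walk: p = 2/3, q = 1/3, r = q/p = 1/2
Gambler's ruin: P(hit 13 before 0 | start at 6) = (1 - r^a)/(1 - r^N)
r^6 = 1/64; r^13 = 1/8192
P = (1 - 1/64) / (1 - 1/8192) = 63/64 / 8191/8192 = 8064/8191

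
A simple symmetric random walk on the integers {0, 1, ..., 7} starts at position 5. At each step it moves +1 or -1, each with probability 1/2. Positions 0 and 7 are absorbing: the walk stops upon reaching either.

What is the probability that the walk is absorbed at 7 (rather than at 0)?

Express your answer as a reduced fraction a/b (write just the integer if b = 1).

Answer: 5/7

Derivation:
Symmetric walk (p = 1/2): the harmonic-function argument gives P(hit 7 before 0 | start at 5) = a/N.
P = 5/7 = 5/7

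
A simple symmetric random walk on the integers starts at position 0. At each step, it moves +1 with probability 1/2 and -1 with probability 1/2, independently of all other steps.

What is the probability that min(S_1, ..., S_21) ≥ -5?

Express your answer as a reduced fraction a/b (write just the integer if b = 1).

Let f(t,s) = #length-t paths at position s with S_1..S_t all ≥ -5.
f(t,s) = f(t-1,s-1) + f(t-1,s+1) for s ≥ -5; f(t,s) = 0 for s < -5.
t=0: f(0,0)=1
t=1: f(1,-1)=1 f(1,1)=1
t=2: f(2,-2)=1 f(2,0)=2 f(2,2)=1
t=3: f(3,-3)=1 f(3,-1)=3 f(3,1)=3 f(3,3)=1
t=4: f(4,-4)=1 f(4,-2)=4 f(4,0)=6 f(4,2)=4 f(4,4)=1
t=5: f(5,-5)=1 f(5,-3)=5 f(5,-1)=10 f(5,1)=10 f(5,3)=5 f(5,5)=1
t=6: f(6,-4)=6 f(6,-2)=15 f(6,0)=20 f(6,2)=15 f(6,4)=6 f(6,6)=1
t=7: f(7,-5)=6 f(7,-3)=21 f(7,-1)=35 f(7,1)=35 f(7,3)=21 f(7,5)=7 f(7,7)=1
t=8: f(8,-4)=27 f(8,-2)=56 f(8,0)=70 f(8,2)=56 f(8,4)=28 f(8,6)=8 f(8,8)=1
t=9: f(9,-5)=27 f(9,-3)=83 f(9,-1)=126 f(9,1)=126 f(9,3)=84 f(9,5)=36 f(9,7)=9 f(9,9)=1
t=10: f(10,-4)=110 f(10,-2)=209 f(10,0)=252 f(10,2)=210 f(10,4)=120 f(10,6)=45 f(10,8)=10 f(10,10)=1
t=11: f(11,-5)=110 f(11,-3)=319 f(11,-1)=461 f(11,1)=462 f(11,3)=330 f(11,5)=165 f(11,7)=55 f(11,9)=11 f(11,11)=1
t=12: f(12,-4)=429 f(12,-2)=780 f(12,0)=923 f(12,2)=792 f(12,4)=495 f(12,6)=220 f(12,8)=66 f(12,10)=12 f(12,12)=1
t=13: f(13,-5)=429 f(13,-3)=1209 f(13,-1)=1703 f(13,1)=1715 f(13,3)=1287 f(13,5)=715 f(13,7)=286 f(13,9)=78 f(13,11)=13 f(13,13)=1
t=14: f(14,-4)=1638 f(14,-2)=2912 f(14,0)=3418 f(14,2)=3002 f(14,4)=2002 f(14,6)=1001 f(14,8)=364 f(14,10)=91 f(14,12)=14 f(14,14)=1
t=15: f(15,-5)=1638 f(15,-3)=4550 f(15,-1)=6330 f(15,1)=6420 f(15,3)=5004 f(15,5)=3003 f(15,7)=1365 f(15,9)=455 f(15,11)=105 f(15,13)=15 f(15,15)=1
t=16: f(16,-4)=6188 f(16,-2)=10880 f(16,0)=12750 f(16,2)=11424 f(16,4)=8007 f(16,6)=4368 f(16,8)=1820 f(16,10)=560 f(16,12)=120 f(16,14)=16 f(16,16)=1
t=17: f(17,-5)=6188 f(17,-3)=17068 f(17,-1)=23630 f(17,1)=24174 f(17,3)=19431 f(17,5)=12375 f(17,7)=6188 f(17,9)=2380 f(17,11)=680 f(17,13)=136 f(17,15)=17 f(17,17)=1
t=18: f(18,-4)=23256 f(18,-2)=40698 f(18,0)=47804 f(18,2)=43605 f(18,4)=31806 f(18,6)=18563 f(18,8)=8568 f(18,10)=3060 f(18,12)=816 f(18,14)=153 f(18,16)=18 f(18,18)=1
t=19: f(19,-5)=23256 f(19,-3)=63954 f(19,-1)=88502 f(19,1)=91409 f(19,3)=75411 f(19,5)=50369 f(19,7)=27131 f(19,9)=11628 f(19,11)=3876 f(19,13)=969 f(19,15)=171 f(19,17)=19 f(19,19)=1
t=20: f(20,-4)=87210 f(20,-2)=152456 f(20,0)=179911 f(20,2)=166820 f(20,4)=125780 f(20,6)=77500 f(20,8)=38759 f(20,10)=15504 f(20,12)=4845 f(20,14)=1140 f(20,16)=190 f(20,18)=20 f(20,20)=1
t=21: f(21,-5)=87210 f(21,-3)=239666 f(21,-1)=332367 f(21,1)=346731 f(21,3)=292600 f(21,5)=203280 f(21,7)=116259 f(21,9)=54263 f(21,11)=20349 f(21,13)=5985 f(21,15)=1330 f(21,17)=210 f(21,19)=21 f(21,21)=1
Σ_s f(21,s) = 1700272
P = 1700272/2097152 = 106267/131072

Answer: 106267/131072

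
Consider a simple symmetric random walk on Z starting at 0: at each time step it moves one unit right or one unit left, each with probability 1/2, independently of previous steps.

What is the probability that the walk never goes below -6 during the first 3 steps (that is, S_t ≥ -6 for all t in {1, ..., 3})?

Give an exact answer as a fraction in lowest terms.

Answer: 1

Derivation:
Let f(t,s) = #length-t paths at position s with S_1..S_t all ≥ -6.
f(t,s) = f(t-1,s-1) + f(t-1,s+1) for s ≥ -6; f(t,s) = 0 for s < -6.
t=0: f(0,0)=1
t=1: f(1,-1)=1 f(1,1)=1
t=2: f(2,-2)=1 f(2,0)=2 f(2,2)=1
t=3: f(3,-3)=1 f(3,-1)=3 f(3,1)=3 f(3,3)=1
Σ_s f(3,s) = 8
P = 8/8 = 1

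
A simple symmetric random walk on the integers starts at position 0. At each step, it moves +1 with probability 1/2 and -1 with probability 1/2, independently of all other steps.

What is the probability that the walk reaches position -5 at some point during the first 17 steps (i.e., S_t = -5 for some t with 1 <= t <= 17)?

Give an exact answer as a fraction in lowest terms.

Count via complement. Let g(t,s) = #length-t paths at position s with S_1..S_t all ≠ -5.
g(t,s) = g(t-1,s-1) + g(t-1,s+1) for s ≠ -5; g(t,-5) = 0.
t=0: g(0,0)=1
t=1: g(1,-1)=1 g(1,1)=1
t=2: g(2,-2)=1 g(2,0)=2 g(2,2)=1
t=3: g(3,-3)=1 g(3,-1)=3 g(3,1)=3 g(3,3)=1
t=4: g(4,-4)=1 g(4,-2)=4 g(4,0)=6 g(4,2)=4 g(4,4)=1
t=5: g(5,-3)=5 g(5,-1)=10 g(5,1)=10 g(5,3)=5 g(5,5)=1
t=6: g(6,-4)=5 g(6,-2)=15 g(6,0)=20 g(6,2)=15 g(6,4)=6 g(6,6)=1
t=7: g(7,-3)=20 g(7,-1)=35 g(7,1)=35 g(7,3)=21 g(7,5)=7 g(7,7)=1
t=8: g(8,-4)=20 g(8,-2)=55 g(8,0)=70 g(8,2)=56 g(8,4)=28 g(8,6)=8 g(8,8)=1
t=9: g(9,-3)=75 g(9,-1)=125 g(9,1)=126 g(9,3)=84 g(9,5)=36 g(9,7)=9 g(9,9)=1
t=10: g(10,-4)=75 g(10,-2)=200 g(10,0)=251 g(10,2)=210 g(10,4)=120 g(10,6)=45 g(10,8)=10 g(10,10)=1
t=11: g(11,-3)=275 g(11,-1)=451 g(11,1)=461 g(11,3)=330 g(11,5)=165 g(11,7)=55 g(11,9)=11 g(11,11)=1
t=12: g(12,-4)=275 g(12,-2)=726 g(12,0)=912 g(12,2)=791 g(12,4)=495 g(12,6)=220 g(12,8)=66 g(12,10)=12 g(12,12)=1
t=13: g(13,-3)=1001 g(13,-1)=1638 g(13,1)=1703 g(13,3)=1286 g(13,5)=715 g(13,7)=286 g(13,9)=78 g(13,11)=13 g(13,13)=1
t=14: g(14,-4)=1001 g(14,-2)=2639 g(14,0)=3341 g(14,2)=2989 g(14,4)=2001 g(14,6)=1001 g(14,8)=364 g(14,10)=91 g(14,12)=14 g(14,14)=1
t=15: g(15,-3)=3640 g(15,-1)=5980 g(15,1)=6330 g(15,3)=4990 g(15,5)=3002 g(15,7)=1365 g(15,9)=455 g(15,11)=105 g(15,13)=15 g(15,15)=1
t=16: g(16,-4)=3640 g(16,-2)=9620 g(16,0)=12310 g(16,2)=11320 g(16,4)=7992 g(16,6)=4367 g(16,8)=1820 g(16,10)=560 g(16,12)=120 g(16,14)=16 g(16,16)=1
t=17: g(17,-3)=13260 g(17,-1)=21930 g(17,1)=23630 g(17,3)=19312 g(17,5)=12359 g(17,7)=6187 g(17,9)=2380 g(17,11)=680 g(17,13)=136 g(17,15)=17 g(17,17)=1
Paths never hitting -5: Σ_s g(17,s) = 99892
Paths hitting -5: 2^17 - 99892 = 31180
P = 31180/131072 = 7795/32768

Answer: 7795/32768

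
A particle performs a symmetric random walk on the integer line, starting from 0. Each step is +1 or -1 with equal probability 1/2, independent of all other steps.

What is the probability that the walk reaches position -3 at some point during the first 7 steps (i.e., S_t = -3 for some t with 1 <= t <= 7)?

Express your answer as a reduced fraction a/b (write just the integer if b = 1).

Count via complement. Let g(t,s) = #length-t paths at position s with S_1..S_t all ≠ -3.
g(t,s) = g(t-1,s-1) + g(t-1,s+1) for s ≠ -3; g(t,-3) = 0.
t=0: g(0,0)=1
t=1: g(1,-1)=1 g(1,1)=1
t=2: g(2,-2)=1 g(2,0)=2 g(2,2)=1
t=3: g(3,-1)=3 g(3,1)=3 g(3,3)=1
t=4: g(4,-2)=3 g(4,0)=6 g(4,2)=4 g(4,4)=1
t=5: g(5,-1)=9 g(5,1)=10 g(5,3)=5 g(5,5)=1
t=6: g(6,-2)=9 g(6,0)=19 g(6,2)=15 g(6,4)=6 g(6,6)=1
t=7: g(7,-1)=28 g(7,1)=34 g(7,3)=21 g(7,5)=7 g(7,7)=1
Paths never hitting -3: Σ_s g(7,s) = 91
Paths hitting -3: 2^7 - 91 = 37
P = 37/128 = 37/128

Answer: 37/128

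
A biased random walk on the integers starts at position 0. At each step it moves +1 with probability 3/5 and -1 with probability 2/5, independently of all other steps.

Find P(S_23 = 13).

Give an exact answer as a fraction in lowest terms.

To reach position 13 after 23 steps: need 18 steps of +1 and 5 steps of -1.
Number of such sequences: C(23,18) = 33649
Each has probability (3/5)^18 · (2/5)^5 = 12397455648/11920928955078125
P = 33649 · 12397455648/11920928955078125 = 417161985099552/11920928955078125

Answer: 417161985099552/11920928955078125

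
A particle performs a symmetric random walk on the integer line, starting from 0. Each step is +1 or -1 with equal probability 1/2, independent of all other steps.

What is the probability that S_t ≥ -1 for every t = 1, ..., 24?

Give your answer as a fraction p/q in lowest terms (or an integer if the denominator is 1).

Let f(t,s) = #length-t paths at position s with S_1..S_t all ≥ -1.
f(t,s) = f(t-1,s-1) + f(t-1,s+1) for s ≥ -1; f(t,s) = 0 for s < -1.
t=0: f(0,0)=1
t=1: f(1,-1)=1 f(1,1)=1
t=2: f(2,0)=2 f(2,2)=1
t=3: f(3,-1)=2 f(3,1)=3 f(3,3)=1
t=4: f(4,0)=5 f(4,2)=4 f(4,4)=1
t=5: f(5,-1)=5 f(5,1)=9 f(5,3)=5 f(5,5)=1
t=6: f(6,0)=14 f(6,2)=14 f(6,4)=6 f(6,6)=1
t=7: f(7,-1)=14 f(7,1)=28 f(7,3)=20 f(7,5)=7 f(7,7)=1
t=8: f(8,0)=42 f(8,2)=48 f(8,4)=27 f(8,6)=8 f(8,8)=1
t=9: f(9,-1)=42 f(9,1)=90 f(9,3)=75 f(9,5)=35 f(9,7)=9 f(9,9)=1
t=10: f(10,0)=132 f(10,2)=165 f(10,4)=110 f(10,6)=44 f(10,8)=10 f(10,10)=1
t=11: f(11,-1)=132 f(11,1)=297 f(11,3)=275 f(11,5)=154 f(11,7)=54 f(11,9)=11 f(11,11)=1
t=12: f(12,0)=429 f(12,2)=572 f(12,4)=429 f(12,6)=208 f(12,8)=65 f(12,10)=12 f(12,12)=1
t=13: f(13,-1)=429 f(13,1)=1001 f(13,3)=1001 f(13,5)=637 f(13,7)=273 f(13,9)=77 f(13,11)=13 f(13,13)=1
t=14: f(14,0)=1430 f(14,2)=2002 f(14,4)=1638 f(14,6)=910 f(14,8)=350 f(14,10)=90 f(14,12)=14 f(14,14)=1
t=15: f(15,-1)=1430 f(15,1)=3432 f(15,3)=3640 f(15,5)=2548 f(15,7)=1260 f(15,9)=440 f(15,11)=104 f(15,13)=15 f(15,15)=1
t=16: f(16,0)=4862 f(16,2)=7072 f(16,4)=6188 f(16,6)=3808 f(16,8)=1700 f(16,10)=544 f(16,12)=119 f(16,14)=16 f(16,16)=1
t=17: f(17,-1)=4862 f(17,1)=11934 f(17,3)=13260 f(17,5)=9996 f(17,7)=5508 f(17,9)=2244 f(17,11)=663 f(17,13)=135 f(17,15)=17 f(17,17)=1
t=18: f(18,0)=16796 f(18,2)=25194 f(18,4)=23256 f(18,6)=15504 f(18,8)=7752 f(18,10)=2907 f(18,12)=798 f(18,14)=152 f(18,16)=18 f(18,18)=1
t=19: f(19,-1)=16796 f(19,1)=41990 f(19,3)=48450 f(19,5)=38760 f(19,7)=23256 f(19,9)=10659 f(19,11)=3705 f(19,13)=950 f(19,15)=170 f(19,17)=19 f(19,19)=1
t=20: f(20,0)=58786 f(20,2)=90440 f(20,4)=87210 f(20,6)=62016 f(20,8)=33915 f(20,10)=14364 f(20,12)=4655 f(20,14)=1120 f(20,16)=189 f(20,18)=20 f(20,20)=1
t=21: f(21,-1)=58786 f(21,1)=149226 f(21,3)=177650 f(21,5)=149226 f(21,7)=95931 f(21,9)=48279 f(21,11)=19019 f(21,13)=5775 f(21,15)=1309 f(21,17)=209 f(21,19)=21 f(21,21)=1
t=22: f(22,0)=208012 f(22,2)=326876 f(22,4)=326876 f(22,6)=245157 f(22,8)=144210 f(22,10)=67298 f(22,12)=24794 f(22,14)=7084 f(22,16)=1518 f(22,18)=230 f(22,20)=22 f(22,22)=1
t=23: f(23,-1)=208012 f(23,1)=534888 f(23,3)=653752 f(23,5)=572033 f(23,7)=389367 f(23,9)=211508 f(23,11)=92092 f(23,13)=31878 f(23,15)=8602 f(23,17)=1748 f(23,19)=252 f(23,21)=23 f(23,23)=1
t=24: f(24,0)=742900 f(24,2)=1188640 f(24,4)=1225785 f(24,6)=961400 f(24,8)=600875 f(24,10)=303600 f(24,12)=123970 f(24,14)=40480 f(24,16)=10350 f(24,18)=2000 f(24,20)=275 f(24,22)=24 f(24,24)=1
Σ_s f(24,s) = 5200300
P = 5200300/16777216 = 1300075/4194304

Answer: 1300075/4194304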